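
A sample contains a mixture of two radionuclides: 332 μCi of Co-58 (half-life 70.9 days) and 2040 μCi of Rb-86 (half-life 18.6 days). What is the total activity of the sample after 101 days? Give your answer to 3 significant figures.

Co-58: 332 × (1/2)^(101/70.9) = 332 × (1/2)^1.4245 ≈ 123.68 μCi.
Rb-86: 2040 × (1/2)^(101/18.6) = 2040 × (1/2)^5.4301 ≈ 47.316 μCi.
Total = 123.68 + 47.316 ≈ 171 μCi.

171 μCi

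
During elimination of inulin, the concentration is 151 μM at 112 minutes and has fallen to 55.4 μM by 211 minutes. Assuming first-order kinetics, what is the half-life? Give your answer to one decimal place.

Over Δt = 211 − 112 = 99 minutes, the level fell by a factor of 151/55.4 ≈ 2.7256.
n = log₂(2.7256) ≈ 1.4466 half-lives, so t½ = 99/1.4466 ≈ 68.437 minutes.

68.4 minutes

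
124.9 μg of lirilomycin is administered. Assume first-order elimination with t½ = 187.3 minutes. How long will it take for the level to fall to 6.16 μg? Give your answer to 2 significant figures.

Fraction remaining = 6.16/124.9 ≈ 0.049319.
n = log₂(124.9/6.16) = ln(20.276)/ln 2 ≈ 4.3417 half-lives.
t = n × t½ = 4.3417 × 187.3 ≈ 813.2 minutes.

810 minutes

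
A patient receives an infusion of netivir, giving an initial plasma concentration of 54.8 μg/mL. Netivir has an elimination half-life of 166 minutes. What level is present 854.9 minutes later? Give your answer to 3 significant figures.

Number of half-lives: n = 854.9/166 ≈ 5.15.
Remaining = 54.8 × (1/2)^5.15 = 54.8 × 0.028164 ≈ 1.5434 μg/mL.

1.54 μg/mL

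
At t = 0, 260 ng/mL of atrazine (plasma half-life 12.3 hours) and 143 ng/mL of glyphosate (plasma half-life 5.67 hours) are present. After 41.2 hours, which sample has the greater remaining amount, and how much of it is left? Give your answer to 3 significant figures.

atrazine, 25.5 ng/mL

atrazine: 260 × (1/2)^3.3496 ≈ 25.506 ng/mL.
glyphosate: 143 × (1/2)^7.2663 ≈ 0.92888 ng/mL.
Atrazine has more remaining, at ≈ 25.506 ng/mL.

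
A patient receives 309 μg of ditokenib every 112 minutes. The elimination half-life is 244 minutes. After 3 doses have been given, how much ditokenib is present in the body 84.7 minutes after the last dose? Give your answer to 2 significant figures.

The 3 doses were given 308.7, 196.7, 84.7 minutes ago.
Total = 309·(1/2)^(308.7/244) + 309·(1/2)^(196.7/244) + 309·(1/2)^(84.7/244)
      = 128.56 + 176.72 + 242.92 ≈ 548.2 μg.

550 μg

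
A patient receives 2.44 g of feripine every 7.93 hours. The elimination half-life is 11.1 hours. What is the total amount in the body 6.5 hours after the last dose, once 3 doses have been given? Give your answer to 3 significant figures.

3.22 g

The 3 doses were given 22.36, 14.43, 6.5 hours ago.
Total = 2.44·(1/2)^(22.36/11.1) + 2.44·(1/2)^(14.43/11.1) + 2.44·(1/2)^(6.5/11.1)
      = 0.60394 + 0.99095 + 1.626 ≈ 3.2208 g.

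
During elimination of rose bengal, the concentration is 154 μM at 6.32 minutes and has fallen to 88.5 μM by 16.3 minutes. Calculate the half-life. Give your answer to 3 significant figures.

Over Δt = 16.3 − 6.32 = 9.98 minutes, the level fell by a factor of 154/88.5 ≈ 1.7401.
n = log₂(1.7401) ≈ 0.79918 half-lives, so t½ = 9.98/0.79918 ≈ 12.488 minutes.

12.5 minutes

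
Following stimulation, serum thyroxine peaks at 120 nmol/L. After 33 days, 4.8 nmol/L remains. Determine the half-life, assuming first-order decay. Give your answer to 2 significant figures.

7.1 days

A/A₀ = 4.8/120 ≈ 0.04.
n = log₂(25) ≈ 4.6439 half-lives elapsed in 33 days.
t½ = 33/4.6439 ≈ 7.1062 days.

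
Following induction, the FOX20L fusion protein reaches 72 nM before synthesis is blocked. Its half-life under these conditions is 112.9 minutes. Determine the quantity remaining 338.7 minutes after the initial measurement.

9 nM

Elapsed time is 3 half-lives (338.7/112.9).
Each half-life halves the amount: 72 × (1/2)^3 = 72/8 = 9 nM.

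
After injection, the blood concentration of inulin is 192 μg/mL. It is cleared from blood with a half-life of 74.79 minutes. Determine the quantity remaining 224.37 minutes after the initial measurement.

Elapsed time is 3 half-lives (224.37/74.79).
Each half-life halves the amount: 192 × (1/2)^3 = 192/8 = 24 μg/mL.

24 μg/mL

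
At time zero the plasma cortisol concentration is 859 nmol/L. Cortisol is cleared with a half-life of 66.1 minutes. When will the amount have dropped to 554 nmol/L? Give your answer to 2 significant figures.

42 minutes

Fraction remaining = 554/859 ≈ 0.64494.
n = log₂(859/554) = ln(1.5505)/ln 2 ≈ 0.63277 half-lives.
t = n × t½ = 0.63277 × 66.1 ≈ 41.826 minutes.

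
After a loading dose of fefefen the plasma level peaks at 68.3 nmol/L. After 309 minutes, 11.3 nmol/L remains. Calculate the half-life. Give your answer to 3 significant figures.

119 minutes

A/A₀ = 11.3/68.3 ≈ 0.16545.
n = log₂(6.0442) ≈ 2.5956 half-lives elapsed in 309 minutes.
t½ = 309/2.5956 ≈ 119.05 minutes.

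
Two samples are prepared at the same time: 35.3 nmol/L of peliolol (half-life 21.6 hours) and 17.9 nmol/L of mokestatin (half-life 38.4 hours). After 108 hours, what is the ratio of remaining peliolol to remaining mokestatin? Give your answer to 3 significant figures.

0.433

peliolol: 35.3 × (1/2)^(108/21.6) = 35.3 × (1/2)^5 ≈ 1.1031 nmol/L.
mokestatin: 17.9 × (1/2)^(108/38.4) = 17.9 × (1/2)^2.8125 ≈ 2.548 nmol/L.
Ratio ≈ 1.1031 / 2.548 ≈ 0.43293.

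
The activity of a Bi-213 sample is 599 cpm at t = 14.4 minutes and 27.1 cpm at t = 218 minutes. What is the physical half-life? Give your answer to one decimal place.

45.6 minutes

Over Δt = 218 − 14.4 = 203.6 minutes, the level fell by a factor of 599/27.1 ≈ 22.103.
n = log₂(22.103) ≈ 4.4662 half-lives, so t½ = 203.6/4.4662 ≈ 45.587 minutes.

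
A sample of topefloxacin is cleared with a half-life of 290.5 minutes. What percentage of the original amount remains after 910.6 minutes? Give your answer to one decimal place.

n = 910.6/290.5 ≈ 3.1346 half-lives.
Fraction remaining = (1/2)^3.1346 ≈ 0.11387, i.e. 11.387%.

11.4%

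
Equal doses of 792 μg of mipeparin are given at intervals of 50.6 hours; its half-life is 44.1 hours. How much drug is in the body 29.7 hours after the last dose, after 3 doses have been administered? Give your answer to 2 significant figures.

The 3 doses were given 130.9, 80.3, 29.7 hours ago.
Total = 792·(1/2)^(130.9/44.1) + 792·(1/2)^(80.3/44.1) + 792·(1/2)^(29.7/44.1)
      = 101.2 + 224.18 + 496.58 ≈ 821.96 μg.

820 μg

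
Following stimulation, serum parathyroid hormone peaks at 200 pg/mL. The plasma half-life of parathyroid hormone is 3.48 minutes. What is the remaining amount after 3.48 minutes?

100 pg/mL

Elapsed time is 1 half-life (3.48/3.48).
Each half-life halves the amount: 200 × (1/2)^1 = 200/2 = 100 pg/mL.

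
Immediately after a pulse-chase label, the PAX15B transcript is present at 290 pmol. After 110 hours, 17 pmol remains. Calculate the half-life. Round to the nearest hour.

A/A₀ = 17/290 ≈ 0.058621.
n = log₂(17.059) ≈ 4.0924 half-lives elapsed in 110 hours.
t½ = 110/4.0924 ≈ 26.879 hours.

27 hours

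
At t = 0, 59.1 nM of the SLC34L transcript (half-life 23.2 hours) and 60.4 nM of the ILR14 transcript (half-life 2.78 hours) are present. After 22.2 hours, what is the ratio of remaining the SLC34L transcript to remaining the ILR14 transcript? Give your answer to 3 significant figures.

128

SLC34L transcript: 59.1 × (1/2)^(22.2/23.2) = 59.1 × (1/2)^0.9569 ≈ 30.446 nM.
ILR14 transcript: 60.4 × (1/2)^(22.2/2.78) = 60.4 × (1/2)^7.9856 ≈ 0.2383 nM.
Ratio ≈ 30.446 / 0.2383 ≈ 127.76.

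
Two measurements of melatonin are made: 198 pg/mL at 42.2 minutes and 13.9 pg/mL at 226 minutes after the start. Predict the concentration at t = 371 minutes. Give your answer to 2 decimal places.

Over Δt = 226 − 42.2 = 183.8 minutes, the level fell by a factor of 198/13.9 ≈ 14.245.
n = log₂(14.245) ≈ 3.8323 half-lives, so t½ = 183.8/3.8323 ≈ 47.96 minutes.
From t = 226 to t = 371: 13.9 × (1/2)^((371−226)/47.96) ≈ 1.7096 pg/mL.

1.71 pg/mL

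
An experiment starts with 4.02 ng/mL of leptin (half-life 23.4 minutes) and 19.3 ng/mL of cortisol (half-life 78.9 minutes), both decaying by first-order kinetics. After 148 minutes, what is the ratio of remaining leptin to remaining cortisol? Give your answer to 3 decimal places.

0.010

leptin: 4.02 × (1/2)^(148/23.4) = 4.02 × (1/2)^6.3248 ≈ 0.050151 ng/mL.
cortisol: 19.3 × (1/2)^(148/78.9) = 19.3 × (1/2)^1.8758 ≈ 5.2588 ng/mL.
Ratio ≈ 0.050151 / 5.2588 ≈ 0.0095365.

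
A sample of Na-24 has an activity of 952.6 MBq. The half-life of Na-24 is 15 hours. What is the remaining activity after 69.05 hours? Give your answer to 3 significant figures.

39.2 MBq

Number of half-lives: n = 69.05/15 ≈ 4.6033.
Remaining = 952.6 × (1/2)^4.6033 = 952.6 × 0.041139 ≈ 39.189 MBq.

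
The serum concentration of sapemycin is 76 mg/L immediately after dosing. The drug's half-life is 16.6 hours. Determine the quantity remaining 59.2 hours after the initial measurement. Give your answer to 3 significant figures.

Number of half-lives: n = 59.2/16.6 ≈ 3.5663.
Remaining = 76 × (1/2)^3.5663 = 76 × 0.08442 ≈ 6.4159 mg/L.

6.42 mg/L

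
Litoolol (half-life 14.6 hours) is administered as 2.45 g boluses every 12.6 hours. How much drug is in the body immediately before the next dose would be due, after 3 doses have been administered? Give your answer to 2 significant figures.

The 3 doses were given 37.8, 25.2, 12.6 hours ago.
Total = 2.45·(1/2)^(37.8/14.6) + 2.45·(1/2)^(25.2/14.6) + 2.45·(1/2)^(12.6/14.6)
      = 0.40718 + 0.74059 + 1.347 ≈ 2.4948 g.

2.5 g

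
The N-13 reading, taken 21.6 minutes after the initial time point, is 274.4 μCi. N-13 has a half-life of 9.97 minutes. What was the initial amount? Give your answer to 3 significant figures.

1230 μCi

Number of half-lives elapsed: n = 21.6/9.97 ≈ 2.1665.
A₀ = A × 2^n = 274.4 × 2^2.1665 = 274.4 × 4.4893 ≈ 1231.9 μCi.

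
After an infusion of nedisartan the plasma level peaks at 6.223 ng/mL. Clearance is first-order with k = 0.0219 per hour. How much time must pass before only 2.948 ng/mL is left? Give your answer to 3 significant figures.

34.1 hours

t½ = ln 2 / k = 0.69315 / 0.0219 ≈ 31.651 hours.
Fraction remaining = 2.948/6.223 ≈ 0.47373.
n = log₂(6.223/2.948) = ln(2.1109)/ln 2 ≈ 1.0779 half-lives.
t = n × t½ = 1.0779 × 31.651 ≈ 34.115 hours.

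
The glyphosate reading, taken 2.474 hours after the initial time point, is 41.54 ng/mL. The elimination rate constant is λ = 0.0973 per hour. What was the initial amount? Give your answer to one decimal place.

t½ = ln 2 / λ = 0.69315 / 0.0973 ≈ 7.1238 hours.
Number of half-lives elapsed: n = 2.474/7.1238 ≈ 0.34729.
A₀ = A × 2^n = 41.54 × 2^0.34729 = 41.54 × 1.2722 ≈ 52.846 ng/mL.

52.8 ng/mL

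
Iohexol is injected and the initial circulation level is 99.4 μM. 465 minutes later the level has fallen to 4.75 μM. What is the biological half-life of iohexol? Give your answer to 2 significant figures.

A/A₀ = 4.75/99.4 ≈ 0.047787.
n = log₂(20.926) ≈ 4.3872 half-lives elapsed in 465 minutes.
t½ = 465/4.3872 ≈ 105.99 minutes.

110 minutes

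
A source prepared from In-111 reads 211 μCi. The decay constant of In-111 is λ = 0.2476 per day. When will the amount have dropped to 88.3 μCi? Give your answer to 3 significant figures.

3.52 days

t½ = ln 2 / λ = 0.69315 / 0.2476 ≈ 2.7995 days.
Fraction remaining = 88.3/211 ≈ 0.41848.
n = log₂(211/88.3) = ln(2.3896)/ln 2 ≈ 1.2568 half-lives.
t = n × t½ = 1.2568 × 2.7995 ≈ 3.5182 days.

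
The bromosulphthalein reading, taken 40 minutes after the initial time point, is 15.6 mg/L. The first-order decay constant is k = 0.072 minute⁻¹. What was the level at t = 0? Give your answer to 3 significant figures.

278 mg/L

t½ = ln 2 / k = 0.69315 / 0.072 ≈ 9.627 minutes.
Number of half-lives elapsed: n = 40/9.627 ≈ 4.155.
A₀ = A × 2^n = 15.6 × 2^4.155 = 15.6 × 17.814 ≈ 277.9 mg/L.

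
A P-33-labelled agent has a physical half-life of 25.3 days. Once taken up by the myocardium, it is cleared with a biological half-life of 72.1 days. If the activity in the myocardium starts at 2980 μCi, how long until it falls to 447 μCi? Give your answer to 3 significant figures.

1/t_eff = 1/t_phys + 1/t_biol = 1/25.3 + 1/72.1 = 0.053395 per day.
t_eff = 25.3 × 72.1 / (25.3 + 72.1) ≈ 18.728 days.
n = log₂(2980/447) ≈ 2.737; t = 2.737 × 18.728 ≈ 51.259 days.

51.3 days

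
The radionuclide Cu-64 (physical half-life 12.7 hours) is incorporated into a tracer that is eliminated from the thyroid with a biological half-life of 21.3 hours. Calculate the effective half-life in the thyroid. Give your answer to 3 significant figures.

7.96 hours

1/t_eff = 1/t_phys + 1/t_biol = 1/12.7 + 1/21.3 = 0.12569 per hour.
t_eff = 12.7 × 21.3 / (12.7 + 21.3) ≈ 7.9562 hours.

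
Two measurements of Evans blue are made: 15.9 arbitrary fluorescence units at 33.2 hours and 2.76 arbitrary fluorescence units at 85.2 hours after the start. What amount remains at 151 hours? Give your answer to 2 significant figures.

0.30 arbitrary fluorescence units

Over Δt = 85.2 − 33.2 = 52 hours, the level fell by a factor of 15.9/2.76 ≈ 5.7609.
n = log₂(5.7609) ≈ 2.5263 half-lives, so t½ = 52/2.5263 ≈ 20.584 hours.
From t = 85.2 to t = 151: 2.76 × (1/2)^((151−85.2)/20.584) ≈ 0.30102 arbitrary fluorescence units.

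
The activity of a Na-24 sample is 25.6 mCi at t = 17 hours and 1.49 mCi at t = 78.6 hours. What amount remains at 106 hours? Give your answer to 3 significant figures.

0.421 mCi

Over Δt = 78.6 − 17 = 61.6 hours, the level fell by a factor of 25.6/1.49 ≈ 17.181.
n = log₂(17.181) ≈ 4.1028 half-lives, so t½ = 61.6/4.1028 ≈ 15.014 hours.
From t = 78.6 to t = 106: 1.49 × (1/2)^((106−78.6)/15.014) ≈ 0.42056 mCi.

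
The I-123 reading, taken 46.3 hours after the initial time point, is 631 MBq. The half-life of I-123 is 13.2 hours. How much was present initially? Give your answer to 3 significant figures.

Number of half-lives elapsed: n = 46.3/13.2 ≈ 3.5076.
A₀ = A × 2^n = 631 × 2^3.5076 = 631 × 11.373 ≈ 7176.5 MBq.

7180 MBq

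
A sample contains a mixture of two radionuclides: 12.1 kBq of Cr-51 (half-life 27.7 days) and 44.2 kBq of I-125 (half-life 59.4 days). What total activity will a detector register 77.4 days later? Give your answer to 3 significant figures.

Cr-51: 12.1 × (1/2)^(77.4/27.7) = 12.1 × (1/2)^2.7942 ≈ 1.7444 kBq.
I-125: 44.2 × (1/2)^(77.4/59.4) = 44.2 × (1/2)^1.303 ≈ 17.913 kBq.
Total = 1.7444 + 17.913 ≈ 19.657 kBq.

19.7 kBq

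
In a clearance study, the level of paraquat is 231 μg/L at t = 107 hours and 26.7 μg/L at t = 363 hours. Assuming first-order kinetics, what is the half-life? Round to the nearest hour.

82 hours

Over Δt = 363 − 107 = 256 hours, the level fell by a factor of 231/26.7 ≈ 8.6517.
n = log₂(8.6517) ≈ 3.113 half-lives, so t½ = 256/3.113 ≈ 82.236 hours.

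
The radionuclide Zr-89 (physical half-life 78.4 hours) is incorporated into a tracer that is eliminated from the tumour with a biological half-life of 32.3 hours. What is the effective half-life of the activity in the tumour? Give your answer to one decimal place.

22.9 hours

1/t_eff = 1/t_phys + 1/t_biol = 1/78.4 + 1/32.3 = 0.043715 per hour.
t_eff = 78.4 × 32.3 / (78.4 + 32.3) ≈ 22.876 hours.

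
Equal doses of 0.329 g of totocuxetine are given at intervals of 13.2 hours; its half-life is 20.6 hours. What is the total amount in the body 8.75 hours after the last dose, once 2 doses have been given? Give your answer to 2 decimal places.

0.40 g

The 2 doses were given 21.95, 8.75 hours ago.
Total = 0.329·(1/2)^(21.95/20.6) + 0.329·(1/2)^(8.75/20.6)
      = 0.15719 + 0.24509 ≈ 0.40229 g.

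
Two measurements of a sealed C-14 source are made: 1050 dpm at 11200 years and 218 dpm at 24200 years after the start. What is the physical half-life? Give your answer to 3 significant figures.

5730 years

Over Δt = 24200 − 11200 = 13000 years, the level fell by a factor of 1050/218 ≈ 4.8165.
n = log₂(4.8165) ≈ 2.268 half-lives, so t½ = 13000/2.268 ≈ 5731.9 years.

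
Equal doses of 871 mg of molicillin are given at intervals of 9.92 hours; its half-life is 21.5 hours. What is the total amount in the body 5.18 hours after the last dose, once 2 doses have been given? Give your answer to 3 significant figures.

The 2 doses were given 15.1, 5.18 hours ago.
Total = 871·(1/2)^(15.1/21.5) + 871·(1/2)^(5.18/21.5)
      = 535.3 + 737.04 ≈ 1272.3 mg.

1270 mg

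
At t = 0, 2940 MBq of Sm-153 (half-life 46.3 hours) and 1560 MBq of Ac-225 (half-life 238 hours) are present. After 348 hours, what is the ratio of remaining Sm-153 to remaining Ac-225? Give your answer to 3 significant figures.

Sm-153: 2940 × (1/2)^(348/46.3) = 2940 × (1/2)^7.5162 ≈ 16.06 MBq.
Ac-225: 1560 × (1/2)^(348/238) = 1560 × (1/2)^1.4622 ≈ 566.19 MBq.
Ratio ≈ 16.06 / 566.19 ≈ 0.028365.

0.0284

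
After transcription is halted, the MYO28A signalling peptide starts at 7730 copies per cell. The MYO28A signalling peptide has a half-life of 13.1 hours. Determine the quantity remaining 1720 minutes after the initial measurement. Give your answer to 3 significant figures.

Convert the elapsed time: 1720 minutes = 28.6667 hours.
Number of half-lives: n = 28.6667/13.1 ≈ 2.1883.
Remaining = 7730 × (1/2)^2.1883 = 7730 × 0.21941 ≈ 1696 copies per cell.

1700 copies per cell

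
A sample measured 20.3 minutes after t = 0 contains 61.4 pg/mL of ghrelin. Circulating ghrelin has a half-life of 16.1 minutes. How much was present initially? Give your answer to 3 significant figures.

Number of half-lives elapsed: n = 20.3/16.1 ≈ 1.2609.
A₀ = A × 2^n = 61.4 × 2^1.2609 = 61.4 × 2.3964 ≈ 147.14 pg/mL.

147 pg/mL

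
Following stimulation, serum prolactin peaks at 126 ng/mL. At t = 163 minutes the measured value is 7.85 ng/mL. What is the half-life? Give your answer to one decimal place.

A/A₀ = 7.85/126 ≈ 0.062302.
n = log₂(16.051) ≈ 4.0046 half-lives elapsed in 163 minutes.
t½ = 163/4.0046 ≈ 40.703 minutes.

40.7 minutes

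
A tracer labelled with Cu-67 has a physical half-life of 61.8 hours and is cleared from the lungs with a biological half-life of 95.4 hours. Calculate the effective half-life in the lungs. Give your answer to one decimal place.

37.5 hours

1/t_eff = 1/t_phys + 1/t_biol = 1/61.8 + 1/95.4 = 0.026663 per hour.
t_eff = 61.8 × 95.4 / (61.8 + 95.4) ≈ 37.505 hours.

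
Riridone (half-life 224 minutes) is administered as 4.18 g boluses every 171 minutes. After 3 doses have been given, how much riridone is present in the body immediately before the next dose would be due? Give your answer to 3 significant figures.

4.77 g

The 3 doses were given 513, 342, 171 minutes ago.
Total = 4.18·(1/2)^(513/224) + 4.18·(1/2)^(342/224) + 4.18·(1/2)^(171/224)
      = 0.8546 + 1.4507 + 2.4625 ≈ 4.7677 g.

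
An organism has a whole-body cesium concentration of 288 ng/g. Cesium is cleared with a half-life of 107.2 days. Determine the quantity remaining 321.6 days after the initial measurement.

36 ng/g

Elapsed time is 3 half-lives (321.6/107.2).
Each half-life halves the amount: 288 × (1/2)^3 = 288/8 = 36 ng/g.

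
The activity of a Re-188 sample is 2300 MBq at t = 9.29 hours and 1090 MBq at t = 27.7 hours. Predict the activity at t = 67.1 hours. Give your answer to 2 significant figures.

220 MBq

Over Δt = 27.7 − 9.29 = 18.41 hours, the level fell by a factor of 2300/1090 ≈ 2.1101.
n = log₂(2.1101) ≈ 1.0773 half-lives, so t½ = 18.41/1.0773 ≈ 17.089 hours.
From t = 27.7 to t = 67.1: 1090 × (1/2)^((67.1−27.7)/17.089) ≈ 220.48 MBq.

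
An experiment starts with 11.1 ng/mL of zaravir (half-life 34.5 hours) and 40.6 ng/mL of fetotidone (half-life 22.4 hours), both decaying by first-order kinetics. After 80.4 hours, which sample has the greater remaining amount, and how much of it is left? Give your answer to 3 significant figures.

fetotidone, 3.37 ng/mL

zaravir: 11.1 × (1/2)^2.3304 ≈ 2.2069 ng/mL.
fetotidone: 40.6 × (1/2)^3.5893 ≈ 3.3732 ng/mL.
Fetotidone has more remaining, at ≈ 3.3732 ng/mL.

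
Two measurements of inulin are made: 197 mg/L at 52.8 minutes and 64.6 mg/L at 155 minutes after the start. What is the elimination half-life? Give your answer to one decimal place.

Over Δt = 155 − 52.8 = 102.2 minutes, the level fell by a factor of 197/64.6 ≈ 3.0495.
n = log₂(3.0495) ≈ 1.6086 half-lives, so t½ = 102.2/1.6086 ≈ 63.534 minutes.

63.5 minutes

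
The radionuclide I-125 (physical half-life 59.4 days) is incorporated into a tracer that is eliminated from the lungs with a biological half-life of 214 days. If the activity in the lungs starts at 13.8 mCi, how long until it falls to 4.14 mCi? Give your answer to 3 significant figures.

80.8 days

1/t_eff = 1/t_phys + 1/t_biol = 1/59.4 + 1/214 = 0.021508 per day.
t_eff = 59.4 × 214 / (59.4 + 214) ≈ 46.495 days.
n = log₂(13.8/4.14) ≈ 1.737; t = 1.737 × 46.495 ≈ 80.759 days.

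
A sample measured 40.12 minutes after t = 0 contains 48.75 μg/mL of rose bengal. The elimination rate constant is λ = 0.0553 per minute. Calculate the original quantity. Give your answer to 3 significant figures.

t½ = ln 2 / λ = 0.69315 / 0.0553 ≈ 12.534 minutes.
Number of half-lives elapsed: n = 40.12/12.534 ≈ 3.2008.
A₀ = A × 2^n = 48.75 × 2^3.2008 = 48.75 × 9.1948 ≈ 448.25 μg/mL.

448 μg/mL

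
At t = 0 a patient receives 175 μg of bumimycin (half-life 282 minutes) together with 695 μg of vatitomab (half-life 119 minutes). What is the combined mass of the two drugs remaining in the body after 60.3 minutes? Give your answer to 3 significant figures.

bumimycin: 175 × (1/2)^(60.3/282) = 175 × (1/2)^0.21383 ≈ 150.89 μg.
vatitomab: 695 × (1/2)^(60.3/119) = 695 × (1/2)^0.50672 ≈ 489.15 μg.
Total = 150.89 + 489.15 ≈ 640.05 μg.

640 μg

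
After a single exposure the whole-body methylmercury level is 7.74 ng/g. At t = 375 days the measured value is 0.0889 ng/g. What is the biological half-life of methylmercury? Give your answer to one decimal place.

58.2 days

A/A₀ = 0.0889/7.74 ≈ 0.011486.
n = log₂(87.064) ≈ 6.444 half-lives elapsed in 375 days.
t½ = 375/6.444 ≈ 58.194 days.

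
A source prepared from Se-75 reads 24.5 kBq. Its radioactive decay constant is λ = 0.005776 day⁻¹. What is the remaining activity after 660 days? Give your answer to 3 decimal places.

0.541 kBq

t½ = ln 2 / λ = 0.69315 / 0.005776 ≈ 120 days.
Number of half-lives: n = 660/120 ≈ 5.4998.
Remaining = 24.5 × (1/2)^5.4998 = 24.5 × 0.0221 ≈ 0.54146 kBq.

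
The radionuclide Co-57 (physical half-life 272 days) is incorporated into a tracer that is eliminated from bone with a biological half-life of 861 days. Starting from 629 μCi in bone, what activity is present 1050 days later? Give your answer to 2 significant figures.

19 μCi

1/t_eff = 1/t_phys + 1/t_biol = 1/272 + 1/861 = 0.0048379 per day.
t_eff = 272 × 861 / (272 + 861) ≈ 206.7 days.
Remaining = 629 × (1/2)^(1050/206.7) = 629 × (1/2)^5.0798 ≈ 18.598 μCi.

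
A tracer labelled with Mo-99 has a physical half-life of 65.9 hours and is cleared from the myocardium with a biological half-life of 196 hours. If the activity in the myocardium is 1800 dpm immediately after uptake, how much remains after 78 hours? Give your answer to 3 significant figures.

1/t_eff = 1/t_phys + 1/t_biol = 1/65.9 + 1/196 = 0.020277 per hour.
t_eff = 65.9 × 196 / (65.9 + 196) ≈ 49.318 hours.
Remaining = 1800 × (1/2)^(78/49.318) = 1800 × (1/2)^1.5816 ≈ 601.41 dpm.

601 dpm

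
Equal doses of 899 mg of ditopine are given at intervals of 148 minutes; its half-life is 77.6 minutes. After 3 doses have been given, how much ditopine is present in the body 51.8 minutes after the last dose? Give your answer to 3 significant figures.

757 mg

The 3 doses were given 347.8, 199.8, 51.8 minutes ago.
Total = 899·(1/2)^(347.8/77.6) + 899·(1/2)^(199.8/77.6) + 899·(1/2)^(51.8/77.6)
      = 40.231 + 150.9 + 566 ≈ 757.13 mg.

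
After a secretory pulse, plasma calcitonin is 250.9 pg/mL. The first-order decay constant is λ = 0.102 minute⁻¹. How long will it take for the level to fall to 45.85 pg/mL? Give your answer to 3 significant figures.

16.7 minutes

t½ = ln 2 / λ = 0.69315 / 0.102 ≈ 6.7956 minutes.
Fraction remaining = 45.85/250.9 ≈ 0.18274.
n = log₂(250.9/45.85) = ln(5.4722)/ln 2 ≈ 2.4521 half-lives.
t = n × t½ = 2.4521 × 6.7956 ≈ 16.664 minutes.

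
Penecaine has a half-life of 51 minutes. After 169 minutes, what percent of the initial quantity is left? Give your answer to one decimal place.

n = 169/51 ≈ 3.3137 half-lives.
Fraction remaining = (1/2)^3.3137 ≈ 0.10057, i.e. 10.057%.

10.1%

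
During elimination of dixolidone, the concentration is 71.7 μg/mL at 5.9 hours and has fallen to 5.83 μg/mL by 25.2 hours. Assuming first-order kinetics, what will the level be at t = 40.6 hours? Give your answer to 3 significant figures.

Over Δt = 25.2 − 5.9 = 19.3 hours, the level fell by a factor of 71.7/5.83 ≈ 12.298.
n = log₂(12.298) ≈ 3.6204 half-lives, so t½ = 19.3/3.6204 ≈ 5.3309 hours.
From t = 25.2 to t = 40.6: 5.83 × (1/2)^((40.6−25.2)/5.3309) ≈ 0.78713 μg/mL.

0.787 μg/mL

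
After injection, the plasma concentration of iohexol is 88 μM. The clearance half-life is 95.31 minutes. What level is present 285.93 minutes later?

Elapsed time is 3 half-lives (285.93/95.31).
Each half-life halves the amount: 88 × (1/2)^3 = 88/8 = 11 μM.

11 μM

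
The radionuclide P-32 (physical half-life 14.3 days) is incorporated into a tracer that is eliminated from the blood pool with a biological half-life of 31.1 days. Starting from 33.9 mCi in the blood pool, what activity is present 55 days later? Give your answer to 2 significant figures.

1/t_eff = 1/t_phys + 1/t_biol = 1/14.3 + 1/31.1 = 0.10208 per day.
t_eff = 14.3 × 31.1 / (14.3 + 31.1) ≈ 9.7958 days.
Remaining = 33.9 × (1/2)^(55/9.7958) = 33.9 × (1/2)^5.6146 ≈ 0.69187 mCi.

0.69 mCi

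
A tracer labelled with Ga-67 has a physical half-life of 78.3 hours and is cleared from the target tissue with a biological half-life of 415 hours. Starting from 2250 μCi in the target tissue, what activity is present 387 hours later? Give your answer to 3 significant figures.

38.3 μCi

1/t_eff = 1/t_phys + 1/t_biol = 1/78.3 + 1/415 = 0.015181 per hour.
t_eff = 78.3 × 415 / (78.3 + 415) ≈ 65.872 hours.
Remaining = 2250 × (1/2)^(387/65.872) = 2250 × (1/2)^5.8751 ≈ 38.337 μCi.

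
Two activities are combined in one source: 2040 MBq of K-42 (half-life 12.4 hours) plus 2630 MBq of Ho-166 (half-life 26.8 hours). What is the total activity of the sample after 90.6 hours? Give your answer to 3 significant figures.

K-42: 2040 × (1/2)^(90.6/12.4) = 2040 × (1/2)^7.3065 ≈ 12.888 MBq.
Ho-166: 2630 × (1/2)^(90.6/26.8) = 2630 × (1/2)^3.3806 ≈ 252.52 MBq.
Total = 12.888 + 252.52 ≈ 265.41 MBq.

265 MBq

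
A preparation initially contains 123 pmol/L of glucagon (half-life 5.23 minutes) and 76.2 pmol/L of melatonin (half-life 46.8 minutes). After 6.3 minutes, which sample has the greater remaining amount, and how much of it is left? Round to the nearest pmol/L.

melatonin, 69 pmol/L

glucagon: 123 × (1/2)^1.2046 ≈ 53.369 pmol/L.
melatonin: 76.2 × (1/2)^0.13462 ≈ 69.412 pmol/L.
Melatonin has more remaining, at ≈ 69.412 pmol/L.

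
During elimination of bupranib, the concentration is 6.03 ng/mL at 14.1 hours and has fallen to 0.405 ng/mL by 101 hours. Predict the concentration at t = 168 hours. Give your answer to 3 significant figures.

0.0505 ng/mL

Over Δt = 101 − 14.1 = 86.9 hours, the level fell by a factor of 6.03/0.405 ≈ 14.889.
n = log₂(14.889) ≈ 3.8962 half-lives, so t½ = 86.9/3.8962 ≈ 22.304 hours.
From t = 101 to t = 168: 0.405 × (1/2)^((168−101)/22.304) ≈ 0.050487 ng/mL.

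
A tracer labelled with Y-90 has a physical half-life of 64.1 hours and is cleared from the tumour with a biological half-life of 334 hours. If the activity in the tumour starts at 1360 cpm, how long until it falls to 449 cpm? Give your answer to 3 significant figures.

1/t_eff = 1/t_phys + 1/t_biol = 1/64.1 + 1/334 = 0.018595 per hour.
t_eff = 64.1 × 334 / (64.1 + 334) ≈ 53.779 hours.
n = log₂(1360/449) ≈ 1.5988; t = 1.5988 × 53.779 ≈ 85.983 hours.

86.0 hours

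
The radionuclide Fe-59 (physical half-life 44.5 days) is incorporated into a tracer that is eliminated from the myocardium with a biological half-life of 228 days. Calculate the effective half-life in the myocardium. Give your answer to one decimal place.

1/t_eff = 1/t_phys + 1/t_biol = 1/44.5 + 1/228 = 0.026858 per day.
t_eff = 44.5 × 228 / (44.5 + 228) ≈ 37.233 days.

37.2 days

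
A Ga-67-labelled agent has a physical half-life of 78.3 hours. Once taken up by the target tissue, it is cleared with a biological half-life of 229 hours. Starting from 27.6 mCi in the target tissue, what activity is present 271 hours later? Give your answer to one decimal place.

1/t_eff = 1/t_phys + 1/t_biol = 1/78.3 + 1/229 = 0.017138 per hour.
t_eff = 78.3 × 229 / (78.3 + 229) ≈ 58.349 hours.
Remaining = 27.6 × (1/2)^(271/58.349) = 27.6 × (1/2)^4.6445 ≈ 1.1035 mCi.

1.1 mCi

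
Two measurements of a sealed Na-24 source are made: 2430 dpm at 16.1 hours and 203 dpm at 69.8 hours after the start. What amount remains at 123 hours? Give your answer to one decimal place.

17.4 dpm

Over Δt = 69.8 − 16.1 = 53.7 hours, the level fell by a factor of 2430/203 ≈ 11.97.
n = log₂(11.97) ≈ 3.5814 half-lives, so t½ = 53.7/3.5814 ≈ 14.994 hours.
From t = 69.8 to t = 123: 203 × (1/2)^((123−69.8)/14.994) ≈ 17.355 dpm.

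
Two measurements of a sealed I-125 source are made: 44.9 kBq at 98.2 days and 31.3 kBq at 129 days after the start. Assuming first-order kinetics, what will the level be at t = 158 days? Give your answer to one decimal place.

Over Δt = 129 − 98.2 = 30.8 days, the level fell by a factor of 44.9/31.3 ≈ 1.4345.
n = log₂(1.4345) ≈ 0.52055 half-lives, so t½ = 30.8/0.52055 ≈ 59.168 days.
From t = 129 to t = 158: 31.3 × (1/2)^((158−129)/59.168) ≈ 22.284 kBq.

22.3 kBq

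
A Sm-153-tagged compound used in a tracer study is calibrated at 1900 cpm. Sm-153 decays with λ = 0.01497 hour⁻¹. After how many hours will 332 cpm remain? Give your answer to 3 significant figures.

t½ = ln 2 / λ = 0.69315 / 0.01497 ≈ 46.302 hours.
Fraction remaining = 332/1900 ≈ 0.17474.
n = log₂(1900/332) = ln(5.7229)/ln 2 ≈ 2.5167 half-lives.
t = n × t½ = 2.5167 × 46.302 ≈ 116.53 hours.

117 hours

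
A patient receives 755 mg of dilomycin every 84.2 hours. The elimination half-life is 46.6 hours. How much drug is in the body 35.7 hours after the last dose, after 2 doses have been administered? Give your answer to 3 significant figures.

571 mg

The 2 doses were given 119.9, 35.7 hours ago.
Total = 755·(1/2)^(119.9/46.6) + 755·(1/2)^(35.7/46.6)
      = 126.88 + 443.95 ≈ 570.83 mg.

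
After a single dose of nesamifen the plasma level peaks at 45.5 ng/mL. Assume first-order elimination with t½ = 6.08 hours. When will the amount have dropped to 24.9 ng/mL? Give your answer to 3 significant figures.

5.29 hours

Fraction remaining = 24.9/45.5 ≈ 0.54725.
n = log₂(45.5/24.9) = ln(1.8273)/ln 2 ≈ 0.86972 half-lives.
t = n × t½ = 0.86972 × 6.08 ≈ 5.2879 hours.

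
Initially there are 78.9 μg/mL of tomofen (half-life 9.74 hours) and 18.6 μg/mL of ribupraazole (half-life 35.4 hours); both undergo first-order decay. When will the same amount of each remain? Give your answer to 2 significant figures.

Set 78.9·(1/2)^(t/9.74) = 18.6·(1/2)^(t/35.4).
Taking log₂: log₂(78.9/18.6) = t·(1/9.74 − 1/35.4).
log₂(4.2419) = 2.0847; 1/9.74 − 1/35.4 = 0.074421.
t = 2.0847 / 0.074421 ≈ 28.013 hours.

28 hours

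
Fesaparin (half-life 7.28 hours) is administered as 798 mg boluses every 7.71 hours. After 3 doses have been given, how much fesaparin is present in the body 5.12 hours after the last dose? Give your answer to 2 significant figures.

840 mg

The 3 doses were given 20.54, 12.83, 5.12 hours ago.
Total = 798·(1/2)^(20.54/7.28) + 798·(1/2)^(12.83/7.28) + 798·(1/2)^(5.12/7.28)
      = 112.89 + 235.22 + 490.11 ≈ 838.22 mg.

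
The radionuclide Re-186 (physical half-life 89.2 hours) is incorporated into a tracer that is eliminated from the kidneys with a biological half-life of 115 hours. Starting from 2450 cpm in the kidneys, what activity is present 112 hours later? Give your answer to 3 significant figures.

522 cpm

1/t_eff = 1/t_phys + 1/t_biol = 1/89.2 + 1/115 = 0.019906 per hour.
t_eff = 89.2 × 115 / (89.2 + 115) ≈ 50.235 hours.
Remaining = 2450 × (1/2)^(112/50.235) = 2450 × (1/2)^2.2295 ≈ 522.41 cpm.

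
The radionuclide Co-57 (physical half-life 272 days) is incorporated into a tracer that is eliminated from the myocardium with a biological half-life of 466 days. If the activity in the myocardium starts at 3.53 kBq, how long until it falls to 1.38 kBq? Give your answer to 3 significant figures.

1/t_eff = 1/t_phys + 1/t_biol = 1/272 + 1/466 = 0.0058224 per day.
t_eff = 272 × 466 / (272 + 466) ≈ 171.75 days.
n = log₂(3.53/1.38) ≈ 1.355; t = 1.355 × 171.75 ≈ 232.72 days.

233 days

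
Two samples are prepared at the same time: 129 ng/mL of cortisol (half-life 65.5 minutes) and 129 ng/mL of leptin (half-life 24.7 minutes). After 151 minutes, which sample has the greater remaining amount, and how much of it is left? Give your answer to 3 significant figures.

cortisol, 26.1 ng/mL

cortisol: 129 × (1/2)^2.3053 ≈ 26.098 ng/mL.
leptin: 129 × (1/2)^6.1134 ≈ 1.8633 ng/mL.
Cortisol has more remaining, at ≈ 26.098 ng/mL.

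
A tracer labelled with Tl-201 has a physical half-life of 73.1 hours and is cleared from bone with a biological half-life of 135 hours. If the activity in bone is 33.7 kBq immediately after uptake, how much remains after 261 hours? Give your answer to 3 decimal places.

1/t_eff = 1/t_phys + 1/t_biol = 1/73.1 + 1/135 = 0.021087 per hour.
t_eff = 73.1 × 135 / (73.1 + 135) ≈ 47.422 hours.
Remaining = 33.7 × (1/2)^(261/47.422) = 33.7 × (1/2)^5.5038 ≈ 0.74272 kBq.

0.743 kBq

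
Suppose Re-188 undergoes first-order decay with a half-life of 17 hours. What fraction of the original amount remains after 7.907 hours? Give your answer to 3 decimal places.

n = 7.907/17 ≈ 0.46512 half-lives.
Fraction remaining = (1/2)^0.46512 ≈ 0.72441.

0.724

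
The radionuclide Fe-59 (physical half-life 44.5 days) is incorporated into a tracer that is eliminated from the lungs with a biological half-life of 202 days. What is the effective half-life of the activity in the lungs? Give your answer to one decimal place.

1/t_eff = 1/t_phys + 1/t_biol = 1/44.5 + 1/202 = 0.027422 per day.
t_eff = 44.5 × 202 / (44.5 + 202) ≈ 36.467 days.

36.5 days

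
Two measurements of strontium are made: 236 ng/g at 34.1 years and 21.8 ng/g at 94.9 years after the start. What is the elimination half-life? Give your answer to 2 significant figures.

Over Δt = 94.9 − 34.1 = 60.8 years, the level fell by a factor of 236/21.8 ≈ 10.826.
n = log₂(10.826) ≈ 3.4364 half-lives, so t½ = 60.8/3.4364 ≈ 17.693 years.

18 years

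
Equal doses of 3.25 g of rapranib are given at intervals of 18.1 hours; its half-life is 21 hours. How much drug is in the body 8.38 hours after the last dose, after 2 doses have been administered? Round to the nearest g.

4 g

The 2 doses were given 26.48, 8.38 hours ago.
Total = 3.25·(1/2)^(26.48/21) + 3.25·(1/2)^(8.38/21)
      = 1.3561 + 2.4647 ≈ 3.8208 g.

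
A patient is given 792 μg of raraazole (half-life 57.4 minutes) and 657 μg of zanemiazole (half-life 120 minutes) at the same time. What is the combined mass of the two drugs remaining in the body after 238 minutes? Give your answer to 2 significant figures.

raraazole: 792 × (1/2)^(238/57.4) = 792 × (1/2)^4.1463 ≈ 44.725 μg.
zanemiazole: 657 × (1/2)^(238/120) = 657 × (1/2)^1.9833 ≈ 166.16 μg.
Total = 44.725 + 166.16 ≈ 210.88 μg.

210 μg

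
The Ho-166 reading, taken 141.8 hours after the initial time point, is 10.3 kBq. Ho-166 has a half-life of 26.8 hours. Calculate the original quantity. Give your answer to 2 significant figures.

Number of half-lives elapsed: n = 141.8/26.8 ≈ 5.291.
A₀ = A × 2^n = 10.3 × 2^5.291 = 10.3 × 39.153 ≈ 403.27 kBq.

400 kBq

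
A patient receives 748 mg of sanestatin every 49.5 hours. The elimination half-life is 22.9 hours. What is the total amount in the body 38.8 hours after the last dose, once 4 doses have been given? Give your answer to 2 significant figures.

The 4 doses were given 187.3, 137.8, 88.3, 38.8 hours ago.
Total = 748·(1/2)^(187.3/22.9) + 748·(1/2)^(137.8/22.9) + 748·(1/2)^(88.3/22.9) + 748·(1/2)^(38.8/22.9)
      = 2.5809 + 11.547 + 51.661 + 231.13 ≈ 296.92 mg.

300 mg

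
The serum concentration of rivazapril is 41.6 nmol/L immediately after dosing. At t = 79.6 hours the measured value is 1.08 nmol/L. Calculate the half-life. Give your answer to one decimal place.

15.1 hours

A/A₀ = 1.08/41.6 ≈ 0.025962.
n = log₂(38.519) ≈ 5.2675 half-lives elapsed in 79.6 hours.
t½ = 79.6/5.2675 ≈ 15.112 hours.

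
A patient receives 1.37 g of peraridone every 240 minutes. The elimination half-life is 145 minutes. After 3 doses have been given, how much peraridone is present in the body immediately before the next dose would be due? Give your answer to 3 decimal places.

0.617 g

The 3 doses were given 720, 480, 240 minutes ago.
Total = 1.37·(1/2)^(720/145) + 1.37·(1/2)^(480/145) + 1.37·(1/2)^(240/145)
      = 0.043848 + 0.1381 + 0.43497 ≈ 0.61693 g.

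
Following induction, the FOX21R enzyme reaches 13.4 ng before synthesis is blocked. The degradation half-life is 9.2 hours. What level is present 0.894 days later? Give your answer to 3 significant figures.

2.66 ng

Convert the elapsed time: 0.894 days = 21.456 hours.
Number of half-lives: n = 21.456/9.2 ≈ 2.3322.
Remaining = 13.4 × (1/2)^2.3322 = 13.4 × 0.19858 ≈ 2.661 ng.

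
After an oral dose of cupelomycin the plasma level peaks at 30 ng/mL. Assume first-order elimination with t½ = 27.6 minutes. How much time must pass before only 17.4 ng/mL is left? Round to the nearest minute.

22 minutes

Fraction remaining = 17.4/30 ≈ 0.58.
n = log₂(30/17.4) = ln(1.7241)/ln 2 ≈ 0.78588 half-lives.
t = n × t½ = 0.78588 × 27.6 ≈ 21.69 minutes.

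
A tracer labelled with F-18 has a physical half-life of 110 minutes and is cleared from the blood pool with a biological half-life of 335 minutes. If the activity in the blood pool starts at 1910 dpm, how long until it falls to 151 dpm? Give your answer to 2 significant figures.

1/t_eff = 1/t_phys + 1/t_biol = 1/110 + 1/335 = 0.012076 per minute.
t_eff = 110 × 335 / (110 + 335) ≈ 82.809 minutes.
n = log₂(1910/151) ≈ 3.661; t = 3.661 × 82.809 ≈ 303.16 minutes.

300 minutes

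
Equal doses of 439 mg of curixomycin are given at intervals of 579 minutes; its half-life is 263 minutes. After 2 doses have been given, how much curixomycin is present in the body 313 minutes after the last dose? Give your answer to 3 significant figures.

234 mg

The 2 doses were given 892, 313 minutes ago.
Total = 439·(1/2)^(892/263) + 439·(1/2)^(313/263)
      = 41.829 + 192.4 ≈ 234.23 mg.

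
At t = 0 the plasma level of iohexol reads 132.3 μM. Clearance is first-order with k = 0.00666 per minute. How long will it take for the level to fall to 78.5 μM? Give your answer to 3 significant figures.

t½ = ln 2 / k = 0.69315 / 0.00666 ≈ 104.08 minutes.
Fraction remaining = 78.5/132.3 ≈ 0.59335.
n = log₂(132.3/78.5) = ln(1.6854)/ln 2 ≈ 0.75305 half-lives.
t = n × t½ = 0.75305 × 104.08 ≈ 78.374 minutes.

78.4 minutes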